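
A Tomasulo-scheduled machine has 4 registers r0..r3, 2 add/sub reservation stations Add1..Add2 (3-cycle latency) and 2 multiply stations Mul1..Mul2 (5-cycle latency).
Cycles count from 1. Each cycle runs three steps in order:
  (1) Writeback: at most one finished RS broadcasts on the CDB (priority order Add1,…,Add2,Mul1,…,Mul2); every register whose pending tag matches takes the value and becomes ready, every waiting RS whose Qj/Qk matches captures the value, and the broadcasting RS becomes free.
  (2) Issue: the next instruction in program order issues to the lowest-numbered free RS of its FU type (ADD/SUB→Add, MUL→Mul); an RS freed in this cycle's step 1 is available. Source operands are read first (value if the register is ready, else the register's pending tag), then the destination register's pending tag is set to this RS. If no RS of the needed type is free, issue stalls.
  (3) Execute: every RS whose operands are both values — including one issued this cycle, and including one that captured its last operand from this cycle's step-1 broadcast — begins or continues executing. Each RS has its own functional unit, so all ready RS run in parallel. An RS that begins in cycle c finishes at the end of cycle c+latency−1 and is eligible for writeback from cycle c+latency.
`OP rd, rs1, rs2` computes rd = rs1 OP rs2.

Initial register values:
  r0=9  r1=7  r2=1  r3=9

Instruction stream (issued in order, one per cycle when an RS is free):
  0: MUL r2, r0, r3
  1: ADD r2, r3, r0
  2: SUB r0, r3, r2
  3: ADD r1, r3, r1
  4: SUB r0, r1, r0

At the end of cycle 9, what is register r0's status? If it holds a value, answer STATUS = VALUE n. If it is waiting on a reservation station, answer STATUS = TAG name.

c1: issue MUL r2<-Mul1 | r0:9,r1:7,r2:Mul1,r3:9
c2: issue ADD r2<-Add1 | r0:9,r1:7,r2:Add1,r3:9
c3: issue SUB r0<-Add2 | r0:Add2,r1:7,r2:Add1,r3:9
c4: stall | r0:Add2,r1:7,r2:Add1,r3:9
c5: CDB Add1=18; issue ADD r1<-Add1 | r0:Add2,r1:Add1,r2:18,r3:9
c6: CDB Mul1=81; stall | r0:Add2,r1:Add1,r2:18,r3:9
c7: stall | r0:Add2,r1:Add1,r2:18,r3:9
c8: CDB Add1=16; issue SUB r0<-Add1 | r0:Add1,r1:16,r2:18,r3:9
c9: CDB Add2=-9 | r0:Add1,r1:16,r2:18,r3:9

STATUS = TAG Add1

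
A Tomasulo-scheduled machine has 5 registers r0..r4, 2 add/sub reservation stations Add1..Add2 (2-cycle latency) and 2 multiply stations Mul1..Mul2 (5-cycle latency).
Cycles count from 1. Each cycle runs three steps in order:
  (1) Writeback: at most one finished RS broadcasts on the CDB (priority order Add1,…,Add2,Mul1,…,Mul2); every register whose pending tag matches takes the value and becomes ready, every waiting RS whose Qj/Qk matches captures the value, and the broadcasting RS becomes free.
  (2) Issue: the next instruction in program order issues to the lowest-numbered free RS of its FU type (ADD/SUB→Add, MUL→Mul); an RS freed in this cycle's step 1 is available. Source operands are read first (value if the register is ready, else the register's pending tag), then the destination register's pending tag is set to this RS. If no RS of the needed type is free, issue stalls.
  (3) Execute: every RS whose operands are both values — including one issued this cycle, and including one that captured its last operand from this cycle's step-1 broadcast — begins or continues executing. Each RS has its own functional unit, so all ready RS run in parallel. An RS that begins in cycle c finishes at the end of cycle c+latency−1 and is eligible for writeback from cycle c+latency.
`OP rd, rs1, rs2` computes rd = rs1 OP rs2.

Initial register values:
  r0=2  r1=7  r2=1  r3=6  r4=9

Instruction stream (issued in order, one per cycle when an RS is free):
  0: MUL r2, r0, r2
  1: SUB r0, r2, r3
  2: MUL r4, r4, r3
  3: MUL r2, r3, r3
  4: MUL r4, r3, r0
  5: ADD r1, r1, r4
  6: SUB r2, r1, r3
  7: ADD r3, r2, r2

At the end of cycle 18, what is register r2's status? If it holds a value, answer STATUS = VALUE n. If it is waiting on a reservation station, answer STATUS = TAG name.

  c1: issue MUL r2<-Mul1  regs: r0:2,r1:7,r2:Mul1,r3:6,r4:9
  c2: issue SUB r0<-Add1  regs: r0:Add1,r1:7,r2:Mul1,r3:6,r4:9
  c3: issue MUL r4<-Mul2  regs: r0:Add1,r1:7,r2:Mul1,r3:6,r4:Mul2
  c4: stall  regs: r0:Add1,r1:7,r2:Mul1,r3:6,r4:Mul2
  c5: stall  regs: r0:Add1,r1:7,r2:Mul1,r3:6,r4:Mul2
  c6: CDB Mul1=2; issue MUL r2<-Mul1  regs: r0:Add1,r1:7,r2:Mul1,r3:6,r4:Mul2
  c7: stall  regs: r0:Add1,r1:7,r2:Mul1,r3:6,r4:Mul2
  c8: CDB Add1=-4; stall  regs: r0:-4,r1:7,r2:Mul1,r3:6,r4:Mul2
  c9: CDB Mul2=54; issue MUL r4<-Mul2  regs: r0:-4,r1:7,r2:Mul1,r3:6,r4:Mul2
  c10: issue ADD r1<-Add1  regs: r0:-4,r1:Add1,r2:Mul1,r3:6,r4:Mul2
  c11: CDB Mul1=36; issue SUB r2<-Add2  regs: r0:-4,r1:Add1,r2:Add2,r3:6,r4:Mul2
  c12: stall  regs: r0:-4,r1:Add1,r2:Add2,r3:6,r4:Mul2
  c13: stall  regs: r0:-4,r1:Add1,r2:Add2,r3:6,r4:Mul2
  c14: CDB Mul2=-24; stall  regs: r0:-4,r1:Add1,r2:Add2,r3:6,r4:-24
  c15: stall  regs: r0:-4,r1:Add1,r2:Add2,r3:6,r4:-24
  c16: CDB Add1=-17; issue ADD r3<-Add1  regs: r0:-4,r1:-17,r2:Add2,r3:Add1,r4:-24
  c17: -  regs: r0:-4,r1:-17,r2:Add2,r3:Add1,r4:-24
  c18: CDB Add2=-23  regs: r0:-4,r1:-17,r2:-23,r3:Add1,r4:-24

STATUS = VALUE -23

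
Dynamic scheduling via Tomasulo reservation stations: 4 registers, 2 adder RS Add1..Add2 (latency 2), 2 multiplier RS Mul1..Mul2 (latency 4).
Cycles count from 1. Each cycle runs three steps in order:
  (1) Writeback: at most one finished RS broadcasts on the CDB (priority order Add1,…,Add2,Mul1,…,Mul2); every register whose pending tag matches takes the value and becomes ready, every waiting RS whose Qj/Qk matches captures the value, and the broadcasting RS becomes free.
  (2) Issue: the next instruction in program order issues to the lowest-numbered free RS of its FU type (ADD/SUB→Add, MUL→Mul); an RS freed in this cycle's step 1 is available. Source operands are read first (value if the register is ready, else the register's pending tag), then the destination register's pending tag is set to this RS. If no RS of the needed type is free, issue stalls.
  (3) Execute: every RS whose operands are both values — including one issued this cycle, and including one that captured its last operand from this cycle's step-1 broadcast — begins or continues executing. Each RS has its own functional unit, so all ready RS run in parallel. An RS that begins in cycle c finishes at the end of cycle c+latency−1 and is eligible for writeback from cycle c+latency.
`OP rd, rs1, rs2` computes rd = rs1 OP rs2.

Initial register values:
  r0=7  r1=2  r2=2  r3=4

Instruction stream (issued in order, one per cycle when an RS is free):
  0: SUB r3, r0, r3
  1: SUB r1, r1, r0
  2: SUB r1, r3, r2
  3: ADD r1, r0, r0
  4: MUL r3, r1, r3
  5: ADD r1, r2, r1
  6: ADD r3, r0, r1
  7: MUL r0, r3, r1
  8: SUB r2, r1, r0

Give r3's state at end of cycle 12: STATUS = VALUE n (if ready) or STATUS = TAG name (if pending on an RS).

STATUS = VALUE 23

cycle 1: issue SUB r3<-Add1 // r0:7,r1:2,r2:2,r3:Add1
cycle 2: issue SUB r1<-Add2 // r0:7,r1:Add2,r2:2,r3:Add1
cycle 3: CDB Add1=3; issue SUB r1<-Add1 // r0:7,r1:Add1,r2:2,r3:3
cycle 4: CDB Add2=-5; issue ADD r1<-Add2 // r0:7,r1:Add2,r2:2,r3:3
cycle 5: CDB Add1=1; issue MUL r3<-Mul1 // r0:7,r1:Add2,r2:2,r3:Mul1
cycle 6: CDB Add2=14; issue ADD r1<-Add1 // r0:7,r1:Add1,r2:2,r3:Mul1
cycle 7: issue ADD r3<-Add2 // r0:7,r1:Add1,r2:2,r3:Add2
cycle 8: CDB Add1=16; issue MUL r0<-Mul2 // r0:Mul2,r1:16,r2:2,r3:Add2
cycle 9: issue SUB r2<-Add1 // r0:Mul2,r1:16,r2:Add1,r3:Add2
cycle 10: CDB Add2=23 // r0:Mul2,r1:16,r2:Add1,r3:23
cycle 11: CDB Mul1=42 // r0:Mul2,r1:16,r2:Add1,r3:23
cycle 12: - // r0:Mul2,r1:16,r2:Add1,r3:23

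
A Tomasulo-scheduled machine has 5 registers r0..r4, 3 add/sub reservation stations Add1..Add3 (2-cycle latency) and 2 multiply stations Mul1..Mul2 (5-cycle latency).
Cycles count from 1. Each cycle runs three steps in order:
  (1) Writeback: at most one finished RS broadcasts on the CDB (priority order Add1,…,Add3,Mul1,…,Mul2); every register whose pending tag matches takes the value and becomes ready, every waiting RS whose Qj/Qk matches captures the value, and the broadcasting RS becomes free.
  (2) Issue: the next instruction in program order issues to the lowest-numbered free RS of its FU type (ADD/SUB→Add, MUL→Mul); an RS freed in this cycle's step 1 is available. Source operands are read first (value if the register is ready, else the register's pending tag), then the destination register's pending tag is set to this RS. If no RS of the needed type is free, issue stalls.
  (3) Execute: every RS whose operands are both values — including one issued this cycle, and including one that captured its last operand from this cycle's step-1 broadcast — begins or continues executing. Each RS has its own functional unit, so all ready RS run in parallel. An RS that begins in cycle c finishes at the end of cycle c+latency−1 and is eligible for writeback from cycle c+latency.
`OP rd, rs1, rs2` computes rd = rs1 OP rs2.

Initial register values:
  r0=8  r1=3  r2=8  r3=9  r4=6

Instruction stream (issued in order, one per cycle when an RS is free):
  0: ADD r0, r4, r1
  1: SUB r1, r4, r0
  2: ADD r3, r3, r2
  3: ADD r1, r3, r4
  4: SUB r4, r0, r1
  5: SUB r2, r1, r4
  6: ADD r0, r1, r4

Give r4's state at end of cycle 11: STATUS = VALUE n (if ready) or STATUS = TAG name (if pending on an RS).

  c1: issue ADD r0<-Add1  regs: r0:Add1,r1:3,r2:8,r3:9,r4:6
  c2: issue SUB r1<-Add2  regs: r0:Add1,r1:Add2,r2:8,r3:9,r4:6
  c3: CDB Add1=9; issue ADD r3<-Add1  regs: r0:9,r1:Add2,r2:8,r3:Add1,r4:6
  c4: issue ADD r1<-Add3  regs: r0:9,r1:Add3,r2:8,r3:Add1,r4:6
  c5: CDB Add1=17; issue SUB r4<-Add1  regs: r0:9,r1:Add3,r2:8,r3:17,r4:Add1
  c6: CDB Add2=-3; issue SUB r2<-Add2  regs: r0:9,r1:Add3,r2:Add2,r3:17,r4:Add1
  c7: CDB Add3=23; issue ADD r0<-Add3  regs: r0:Add3,r1:23,r2:Add2,r3:17,r4:Add1
  c8: -  regs: r0:Add3,r1:23,r2:Add2,r3:17,r4:Add1
  c9: CDB Add1=-14  regs: r0:Add3,r1:23,r2:Add2,r3:17,r4:-14
  c10: -  regs: r0:Add3,r1:23,r2:Add2,r3:17,r4:-14
  c11: CDB Add2=37  regs: r0:Add3,r1:23,r2:37,r3:17,r4:-14

STATUS = VALUE -14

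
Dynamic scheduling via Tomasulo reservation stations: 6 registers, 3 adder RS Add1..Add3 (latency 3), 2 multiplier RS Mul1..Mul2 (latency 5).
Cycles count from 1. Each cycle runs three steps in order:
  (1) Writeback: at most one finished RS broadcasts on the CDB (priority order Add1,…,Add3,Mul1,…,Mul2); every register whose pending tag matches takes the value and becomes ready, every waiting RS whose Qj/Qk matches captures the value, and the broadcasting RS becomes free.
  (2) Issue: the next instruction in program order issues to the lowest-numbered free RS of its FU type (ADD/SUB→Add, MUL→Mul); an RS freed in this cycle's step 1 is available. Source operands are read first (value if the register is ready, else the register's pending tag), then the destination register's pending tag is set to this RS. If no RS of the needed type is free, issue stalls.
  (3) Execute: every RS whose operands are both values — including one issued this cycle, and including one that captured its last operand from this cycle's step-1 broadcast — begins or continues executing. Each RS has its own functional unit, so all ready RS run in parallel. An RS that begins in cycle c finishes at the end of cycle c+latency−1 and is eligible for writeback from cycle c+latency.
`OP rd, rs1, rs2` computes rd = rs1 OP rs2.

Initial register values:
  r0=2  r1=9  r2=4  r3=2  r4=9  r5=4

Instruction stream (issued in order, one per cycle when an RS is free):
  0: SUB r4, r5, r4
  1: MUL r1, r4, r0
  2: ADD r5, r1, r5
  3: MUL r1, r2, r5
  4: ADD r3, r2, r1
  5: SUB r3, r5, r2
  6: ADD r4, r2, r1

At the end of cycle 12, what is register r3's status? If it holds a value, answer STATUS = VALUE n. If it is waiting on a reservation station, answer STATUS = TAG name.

  c1: issue SUB r4<-Add1  regs: r0:2,r1:9,r2:4,r3:2,r4:Add1,r5:4
  c2: issue MUL r1<-Mul1  regs: r0:2,r1:Mul1,r2:4,r3:2,r4:Add1,r5:4
  c3: issue ADD r5<-Add2  regs: r0:2,r1:Mul1,r2:4,r3:2,r4:Add1,r5:Add2
  c4: CDB Add1=-5; issue MUL r1<-Mul2  regs: r0:2,r1:Mul2,r2:4,r3:2,r4:-5,r5:Add2
  c5: issue ADD r3<-Add1  regs: r0:2,r1:Mul2,r2:4,r3:Add1,r4:-5,r5:Add2
  c6: issue SUB r3<-Add3  regs: r0:2,r1:Mul2,r2:4,r3:Add3,r4:-5,r5:Add2
  c7: stall  regs: r0:2,r1:Mul2,r2:4,r3:Add3,r4:-5,r5:Add2
  c8: stall  regs: r0:2,r1:Mul2,r2:4,r3:Add3,r4:-5,r5:Add2
  c9: CDB Mul1=-10; stall  regs: r0:2,r1:Mul2,r2:4,r3:Add3,r4:-5,r5:Add2
  c10: stall  regs: r0:2,r1:Mul2,r2:4,r3:Add3,r4:-5,r5:Add2
  c11: stall  regs: r0:2,r1:Mul2,r2:4,r3:Add3,r4:-5,r5:Add2
  c12: CDB Add2=-6; issue ADD r4<-Add2  regs: r0:2,r1:Mul2,r2:4,r3:Add3,r4:Add2,r5:-6

STATUS = TAG Add3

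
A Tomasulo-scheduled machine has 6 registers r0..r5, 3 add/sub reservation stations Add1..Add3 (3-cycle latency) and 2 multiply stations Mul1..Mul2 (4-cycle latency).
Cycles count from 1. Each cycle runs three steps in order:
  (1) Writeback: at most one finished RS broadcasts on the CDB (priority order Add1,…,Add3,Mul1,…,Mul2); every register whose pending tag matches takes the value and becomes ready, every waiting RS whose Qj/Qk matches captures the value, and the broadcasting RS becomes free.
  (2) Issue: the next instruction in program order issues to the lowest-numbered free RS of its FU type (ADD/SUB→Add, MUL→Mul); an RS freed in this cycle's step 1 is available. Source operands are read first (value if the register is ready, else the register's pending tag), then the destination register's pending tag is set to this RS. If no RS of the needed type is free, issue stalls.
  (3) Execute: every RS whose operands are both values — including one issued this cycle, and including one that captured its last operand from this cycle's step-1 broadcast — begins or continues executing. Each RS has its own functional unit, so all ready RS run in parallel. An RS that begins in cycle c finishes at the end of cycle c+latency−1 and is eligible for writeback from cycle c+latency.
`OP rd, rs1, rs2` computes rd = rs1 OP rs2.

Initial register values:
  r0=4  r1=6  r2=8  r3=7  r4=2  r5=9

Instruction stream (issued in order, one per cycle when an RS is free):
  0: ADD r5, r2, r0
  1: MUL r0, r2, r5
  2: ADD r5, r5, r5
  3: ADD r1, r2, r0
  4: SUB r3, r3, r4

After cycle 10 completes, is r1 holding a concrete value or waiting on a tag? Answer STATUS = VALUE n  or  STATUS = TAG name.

  c1: issue ADD r5<-Add1  regs: r0:4,r1:6,r2:8,r3:7,r4:2,r5:Add1
  c2: issue MUL r0<-Mul1  regs: r0:Mul1,r1:6,r2:8,r3:7,r4:2,r5:Add1
  c3: issue ADD r5<-Add2  regs: r0:Mul1,r1:6,r2:8,r3:7,r4:2,r5:Add2
  c4: CDB Add1=12; issue ADD r1<-Add1  regs: r0:Mul1,r1:Add1,r2:8,r3:7,r4:2,r5:Add2
  c5: issue SUB r3<-Add3  regs: r0:Mul1,r1:Add1,r2:8,r3:Add3,r4:2,r5:Add2
  c6: -  regs: r0:Mul1,r1:Add1,r2:8,r3:Add3,r4:2,r5:Add2
  c7: CDB Add2=24  regs: r0:Mul1,r1:Add1,r2:8,r3:Add3,r4:2,r5:24
  c8: CDB Add3=5  regs: r0:Mul1,r1:Add1,r2:8,r3:5,r4:2,r5:24
  c9: CDB Mul1=96  regs: r0:96,r1:Add1,r2:8,r3:5,r4:2,r5:24
  c10: -  regs: r0:96,r1:Add1,r2:8,r3:5,r4:2,r5:24

STATUS = TAG Add1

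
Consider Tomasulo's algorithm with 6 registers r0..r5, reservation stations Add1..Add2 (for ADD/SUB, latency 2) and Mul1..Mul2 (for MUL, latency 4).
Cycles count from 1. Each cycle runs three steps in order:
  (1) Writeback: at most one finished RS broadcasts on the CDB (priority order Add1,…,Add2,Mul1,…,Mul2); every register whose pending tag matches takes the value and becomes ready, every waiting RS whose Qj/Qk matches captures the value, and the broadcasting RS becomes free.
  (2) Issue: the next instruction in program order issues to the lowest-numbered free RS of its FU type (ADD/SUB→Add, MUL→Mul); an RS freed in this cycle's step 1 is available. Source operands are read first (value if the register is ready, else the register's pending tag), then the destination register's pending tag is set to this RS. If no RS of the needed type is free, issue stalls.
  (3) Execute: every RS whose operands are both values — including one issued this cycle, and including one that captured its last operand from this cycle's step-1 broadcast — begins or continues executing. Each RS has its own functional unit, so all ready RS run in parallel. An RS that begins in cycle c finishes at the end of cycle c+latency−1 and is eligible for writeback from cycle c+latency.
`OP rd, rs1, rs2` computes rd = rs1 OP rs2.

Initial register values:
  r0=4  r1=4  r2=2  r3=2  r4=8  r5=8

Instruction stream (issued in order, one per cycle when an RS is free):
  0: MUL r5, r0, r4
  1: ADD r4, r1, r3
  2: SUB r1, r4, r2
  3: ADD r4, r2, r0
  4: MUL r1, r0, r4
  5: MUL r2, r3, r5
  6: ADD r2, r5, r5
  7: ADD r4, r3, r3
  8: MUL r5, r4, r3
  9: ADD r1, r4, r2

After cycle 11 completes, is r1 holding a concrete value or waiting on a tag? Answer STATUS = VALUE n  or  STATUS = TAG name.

cycle 1: issue MUL r5<-Mul1 // r0:4,r1:4,r2:2,r3:2,r4:8,r5:Mul1
cycle 2: issue ADD r4<-Add1 // r0:4,r1:4,r2:2,r3:2,r4:Add1,r5:Mul1
cycle 3: issue SUB r1<-Add2 // r0:4,r1:Add2,r2:2,r3:2,r4:Add1,r5:Mul1
cycle 4: CDB Add1=6; issue ADD r4<-Add1 // r0:4,r1:Add2,r2:2,r3:2,r4:Add1,r5:Mul1
cycle 5: CDB Mul1=32; issue MUL r1<-Mul1 // r0:4,r1:Mul1,r2:2,r3:2,r4:Add1,r5:32
cycle 6: CDB Add1=6; issue MUL r2<-Mul2 // r0:4,r1:Mul1,r2:Mul2,r3:2,r4:6,r5:32
cycle 7: CDB Add2=4; issue ADD r2<-Add1 // r0:4,r1:Mul1,r2:Add1,r3:2,r4:6,r5:32
cycle 8: issue ADD r4<-Add2 // r0:4,r1:Mul1,r2:Add1,r3:2,r4:Add2,r5:32
cycle 9: CDB Add1=64; stall // r0:4,r1:Mul1,r2:64,r3:2,r4:Add2,r5:32
cycle 10: CDB Add2=4; stall // r0:4,r1:Mul1,r2:64,r3:2,r4:4,r5:32
cycle 11: CDB Mul1=24; issue MUL r5<-Mul1 // r0:4,r1:24,r2:64,r3:2,r4:4,r5:Mul1

STATUS = VALUE 24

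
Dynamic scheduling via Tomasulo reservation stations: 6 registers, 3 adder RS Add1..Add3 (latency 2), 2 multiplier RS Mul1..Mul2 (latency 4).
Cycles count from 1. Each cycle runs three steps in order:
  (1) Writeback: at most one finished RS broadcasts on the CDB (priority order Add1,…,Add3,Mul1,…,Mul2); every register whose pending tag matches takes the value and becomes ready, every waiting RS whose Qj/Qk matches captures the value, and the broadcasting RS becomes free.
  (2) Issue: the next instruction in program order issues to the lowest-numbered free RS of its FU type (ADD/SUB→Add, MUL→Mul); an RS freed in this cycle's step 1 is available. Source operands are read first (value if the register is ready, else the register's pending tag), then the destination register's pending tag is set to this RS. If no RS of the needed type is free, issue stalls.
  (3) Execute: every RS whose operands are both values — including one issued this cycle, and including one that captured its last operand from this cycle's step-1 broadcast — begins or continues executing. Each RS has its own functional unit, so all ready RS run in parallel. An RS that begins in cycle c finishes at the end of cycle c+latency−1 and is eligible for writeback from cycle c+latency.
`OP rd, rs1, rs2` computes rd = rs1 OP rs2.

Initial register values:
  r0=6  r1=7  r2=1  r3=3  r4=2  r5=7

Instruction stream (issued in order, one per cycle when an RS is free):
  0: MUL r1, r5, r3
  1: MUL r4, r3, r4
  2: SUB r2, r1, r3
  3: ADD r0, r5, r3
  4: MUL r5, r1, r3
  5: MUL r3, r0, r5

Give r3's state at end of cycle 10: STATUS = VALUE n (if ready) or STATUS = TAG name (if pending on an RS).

  c1: issue MUL r1<-Mul1  regs: r0:6,r1:Mul1,r2:1,r3:3,r4:2,r5:7
  c2: issue MUL r4<-Mul2  regs: r0:6,r1:Mul1,r2:1,r3:3,r4:Mul2,r5:7
  c3: issue SUB r2<-Add1  regs: r0:6,r1:Mul1,r2:Add1,r3:3,r4:Mul2,r5:7
  c4: issue ADD r0<-Add2  regs: r0:Add2,r1:Mul1,r2:Add1,r3:3,r4:Mul2,r5:7
  c5: CDB Mul1=21; issue MUL r5<-Mul1  regs: r0:Add2,r1:21,r2:Add1,r3:3,r4:Mul2,r5:Mul1
  c6: CDB Add2=10; stall  regs: r0:10,r1:21,r2:Add1,r3:3,r4:Mul2,r5:Mul1
  c7: CDB Add1=18; stall  regs: r0:10,r1:21,r2:18,r3:3,r4:Mul2,r5:Mul1
  c8: CDB Mul2=6; issue MUL r3<-Mul2  regs: r0:10,r1:21,r2:18,r3:Mul2,r4:6,r5:Mul1
  c9: CDB Mul1=63  regs: r0:10,r1:21,r2:18,r3:Mul2,r4:6,r5:63
  c10: -  regs: r0:10,r1:21,r2:18,r3:Mul2,r4:6,r5:63

STATUS = TAG Mul2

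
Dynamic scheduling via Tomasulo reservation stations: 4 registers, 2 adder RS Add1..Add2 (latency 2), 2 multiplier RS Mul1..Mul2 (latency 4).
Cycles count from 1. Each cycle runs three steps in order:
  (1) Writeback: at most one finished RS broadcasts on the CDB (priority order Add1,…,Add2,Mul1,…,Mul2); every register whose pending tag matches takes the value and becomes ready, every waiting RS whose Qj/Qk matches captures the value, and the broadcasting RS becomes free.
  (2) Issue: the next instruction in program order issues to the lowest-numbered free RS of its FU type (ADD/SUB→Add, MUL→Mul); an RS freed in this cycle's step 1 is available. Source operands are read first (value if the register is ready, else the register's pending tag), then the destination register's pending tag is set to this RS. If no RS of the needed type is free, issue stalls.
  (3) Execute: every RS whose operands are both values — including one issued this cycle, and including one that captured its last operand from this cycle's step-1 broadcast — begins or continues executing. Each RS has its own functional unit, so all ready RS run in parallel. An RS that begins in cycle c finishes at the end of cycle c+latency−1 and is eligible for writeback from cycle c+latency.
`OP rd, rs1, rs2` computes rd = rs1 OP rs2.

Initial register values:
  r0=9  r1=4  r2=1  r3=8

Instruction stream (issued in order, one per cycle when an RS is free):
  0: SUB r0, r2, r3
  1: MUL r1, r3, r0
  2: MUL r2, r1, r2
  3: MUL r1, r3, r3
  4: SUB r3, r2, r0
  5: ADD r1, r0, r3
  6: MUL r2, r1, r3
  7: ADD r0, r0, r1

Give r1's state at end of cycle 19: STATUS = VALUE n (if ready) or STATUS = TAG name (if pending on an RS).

c1: issue SUB r0<-Add1 | r0:Add1,r1:4,r2:1,r3:8
c2: issue MUL r1<-Mul1 | r0:Add1,r1:Mul1,r2:1,r3:8
c3: CDB Add1=-7; issue MUL r2<-Mul2 | r0:-7,r1:Mul1,r2:Mul2,r3:8
c4: stall | r0:-7,r1:Mul1,r2:Mul2,r3:8
c5: stall | r0:-7,r1:Mul1,r2:Mul2,r3:8
c6: stall | r0:-7,r1:Mul1,r2:Mul2,r3:8
c7: CDB Mul1=-56; issue MUL r1<-Mul1 | r0:-7,r1:Mul1,r2:Mul2,r3:8
c8: issue SUB r3<-Add1 | r0:-7,r1:Mul1,r2:Mul2,r3:Add1
c9: issue ADD r1<-Add2 | r0:-7,r1:Add2,r2:Mul2,r3:Add1
c10: stall | r0:-7,r1:Add2,r2:Mul2,r3:Add1
c11: CDB Mul1=64; issue MUL r2<-Mul1 | r0:-7,r1:Add2,r2:Mul1,r3:Add1
c12: CDB Mul2=-56; stall | r0:-7,r1:Add2,r2:Mul1,r3:Add1
c13: stall | r0:-7,r1:Add2,r2:Mul1,r3:Add1
c14: CDB Add1=-49; issue ADD r0<-Add1 | r0:Add1,r1:Add2,r2:Mul1,r3:-49
c15: - | r0:Add1,r1:Add2,r2:Mul1,r3:-49
c16: CDB Add2=-56 | r0:Add1,r1:-56,r2:Mul1,r3:-49
c17: - | r0:Add1,r1:-56,r2:Mul1,r3:-49
c18: CDB Add1=-63 | r0:-63,r1:-56,r2:Mul1,r3:-49
c19: - | r0:-63,r1:-56,r2:Mul1,r3:-49

STATUS = VALUE -56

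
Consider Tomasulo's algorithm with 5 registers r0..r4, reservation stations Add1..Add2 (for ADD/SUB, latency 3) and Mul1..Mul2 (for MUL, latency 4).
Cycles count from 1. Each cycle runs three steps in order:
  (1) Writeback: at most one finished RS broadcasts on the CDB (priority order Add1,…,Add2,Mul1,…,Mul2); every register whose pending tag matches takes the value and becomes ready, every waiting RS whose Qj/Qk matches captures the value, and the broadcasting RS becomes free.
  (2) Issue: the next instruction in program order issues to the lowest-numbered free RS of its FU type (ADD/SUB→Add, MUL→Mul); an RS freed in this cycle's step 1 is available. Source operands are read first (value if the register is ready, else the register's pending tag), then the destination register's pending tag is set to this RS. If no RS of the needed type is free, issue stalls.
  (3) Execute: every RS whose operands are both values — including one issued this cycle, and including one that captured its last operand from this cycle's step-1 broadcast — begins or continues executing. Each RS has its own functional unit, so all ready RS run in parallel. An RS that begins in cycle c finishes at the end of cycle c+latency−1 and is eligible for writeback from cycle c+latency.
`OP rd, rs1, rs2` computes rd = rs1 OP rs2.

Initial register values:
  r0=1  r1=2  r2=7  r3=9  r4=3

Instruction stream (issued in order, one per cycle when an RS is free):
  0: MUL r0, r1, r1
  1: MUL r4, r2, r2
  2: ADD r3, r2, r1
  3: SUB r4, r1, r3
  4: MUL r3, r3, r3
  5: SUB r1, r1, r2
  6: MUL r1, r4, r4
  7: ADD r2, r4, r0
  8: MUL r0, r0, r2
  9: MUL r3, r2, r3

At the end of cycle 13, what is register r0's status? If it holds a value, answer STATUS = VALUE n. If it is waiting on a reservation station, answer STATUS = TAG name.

c1: issue MUL r0<-Mul1 | r0:Mul1,r1:2,r2:7,r3:9,r4:3
c2: issue MUL r4<-Mul2 | r0:Mul1,r1:2,r2:7,r3:9,r4:Mul2
c3: issue ADD r3<-Add1 | r0:Mul1,r1:2,r2:7,r3:Add1,r4:Mul2
c4: issue SUB r4<-Add2 | r0:Mul1,r1:2,r2:7,r3:Add1,r4:Add2
c5: CDB Mul1=4; issue MUL r3<-Mul1 | r0:4,r1:2,r2:7,r3:Mul1,r4:Add2
c6: CDB Add1=9; issue SUB r1<-Add1 | r0:4,r1:Add1,r2:7,r3:Mul1,r4:Add2
c7: CDB Mul2=49; issue MUL r1<-Mul2 | r0:4,r1:Mul2,r2:7,r3:Mul1,r4:Add2
c8: stall | r0:4,r1:Mul2,r2:7,r3:Mul1,r4:Add2
c9: CDB Add1=-5; issue ADD r2<-Add1 | r0:4,r1:Mul2,r2:Add1,r3:Mul1,r4:Add2
c10: CDB Add2=-7; stall | r0:4,r1:Mul2,r2:Add1,r3:Mul1,r4:-7
c11: CDB Mul1=81; issue MUL r0<-Mul1 | r0:Mul1,r1:Mul2,r2:Add1,r3:81,r4:-7
c12: stall | r0:Mul1,r1:Mul2,r2:Add1,r3:81,r4:-7
c13: CDB Add1=-3; stall | r0:Mul1,r1:Mul2,r2:-3,r3:81,r4:-7

STATUS = TAG Mul1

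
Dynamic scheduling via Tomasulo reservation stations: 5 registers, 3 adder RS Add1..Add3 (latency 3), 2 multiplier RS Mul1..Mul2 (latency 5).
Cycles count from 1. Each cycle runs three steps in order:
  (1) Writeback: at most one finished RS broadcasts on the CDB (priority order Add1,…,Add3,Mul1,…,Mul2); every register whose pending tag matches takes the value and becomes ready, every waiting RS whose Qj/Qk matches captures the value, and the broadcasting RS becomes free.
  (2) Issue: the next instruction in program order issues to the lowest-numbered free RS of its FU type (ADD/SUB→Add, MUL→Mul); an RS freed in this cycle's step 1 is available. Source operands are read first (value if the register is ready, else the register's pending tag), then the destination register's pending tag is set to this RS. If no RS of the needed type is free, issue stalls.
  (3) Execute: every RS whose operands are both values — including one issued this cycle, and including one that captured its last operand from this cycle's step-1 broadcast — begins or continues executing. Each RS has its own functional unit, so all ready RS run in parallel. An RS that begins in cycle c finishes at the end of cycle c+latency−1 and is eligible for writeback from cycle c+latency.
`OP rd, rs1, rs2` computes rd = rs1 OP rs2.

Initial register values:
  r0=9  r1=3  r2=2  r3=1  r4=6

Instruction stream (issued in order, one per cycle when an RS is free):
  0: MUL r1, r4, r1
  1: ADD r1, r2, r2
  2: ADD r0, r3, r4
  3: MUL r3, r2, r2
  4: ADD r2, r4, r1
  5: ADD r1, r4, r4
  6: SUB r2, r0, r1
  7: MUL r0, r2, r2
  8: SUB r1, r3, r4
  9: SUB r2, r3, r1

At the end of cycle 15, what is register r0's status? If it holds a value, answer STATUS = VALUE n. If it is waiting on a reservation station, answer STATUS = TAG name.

c1: issue MUL r1<-Mul1 | r0:9,r1:Mul1,r2:2,r3:1,r4:6
c2: issue ADD r1<-Add1 | r0:9,r1:Add1,r2:2,r3:1,r4:6
c3: issue ADD r0<-Add2 | r0:Add2,r1:Add1,r2:2,r3:1,r4:6
c4: issue MUL r3<-Mul2 | r0:Add2,r1:Add1,r2:2,r3:Mul2,r4:6
c5: CDB Add1=4; issue ADD r2<-Add1 | r0:Add2,r1:4,r2:Add1,r3:Mul2,r4:6
c6: CDB Add2=7; issue ADD r1<-Add2 | r0:7,r1:Add2,r2:Add1,r3:Mul2,r4:6
c7: CDB Mul1=18; issue SUB r2<-Add3 | r0:7,r1:Add2,r2:Add3,r3:Mul2,r4:6
c8: CDB Add1=10; issue MUL r0<-Mul1 | r0:Mul1,r1:Add2,r2:Add3,r3:Mul2,r4:6
c9: CDB Add2=12; issue SUB r1<-Add1 | r0:Mul1,r1:Add1,r2:Add3,r3:Mul2,r4:6
c10: CDB Mul2=4; issue SUB r2<-Add2 | r0:Mul1,r1:Add1,r2:Add2,r3:4,r4:6
c11: - | r0:Mul1,r1:Add1,r2:Add2,r3:4,r4:6
c12: CDB Add3=-5 | r0:Mul1,r1:Add1,r2:Add2,r3:4,r4:6
c13: CDB Add1=-2 | r0:Mul1,r1:-2,r2:Add2,r3:4,r4:6
c14: - | r0:Mul1,r1:-2,r2:Add2,r3:4,r4:6
c15: - | r0:Mul1,r1:-2,r2:Add2,r3:4,r4:6

STATUS = TAG Mul1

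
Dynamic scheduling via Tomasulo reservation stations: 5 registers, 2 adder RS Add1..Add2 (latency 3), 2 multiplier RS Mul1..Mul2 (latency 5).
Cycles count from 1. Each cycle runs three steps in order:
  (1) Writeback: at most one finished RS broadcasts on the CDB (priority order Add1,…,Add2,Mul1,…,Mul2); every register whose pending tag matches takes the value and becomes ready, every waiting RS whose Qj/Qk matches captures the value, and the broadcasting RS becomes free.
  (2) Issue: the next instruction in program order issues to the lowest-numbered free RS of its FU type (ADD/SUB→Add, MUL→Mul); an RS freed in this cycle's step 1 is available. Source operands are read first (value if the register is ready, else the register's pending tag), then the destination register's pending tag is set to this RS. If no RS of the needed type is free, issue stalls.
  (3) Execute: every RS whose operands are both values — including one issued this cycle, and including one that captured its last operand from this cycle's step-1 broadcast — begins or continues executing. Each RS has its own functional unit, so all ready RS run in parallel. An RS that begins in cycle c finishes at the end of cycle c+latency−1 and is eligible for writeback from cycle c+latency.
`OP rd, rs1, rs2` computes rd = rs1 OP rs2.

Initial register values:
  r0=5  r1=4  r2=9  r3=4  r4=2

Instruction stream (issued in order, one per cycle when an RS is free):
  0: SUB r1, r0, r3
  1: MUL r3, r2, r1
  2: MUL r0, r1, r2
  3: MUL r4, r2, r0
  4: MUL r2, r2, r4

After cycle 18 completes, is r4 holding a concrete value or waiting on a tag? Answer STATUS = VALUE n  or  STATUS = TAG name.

  c1: issue SUB r1<-Add1  regs: r0:5,r1:Add1,r2:9,r3:4,r4:2
  c2: issue MUL r3<-Mul1  regs: r0:5,r1:Add1,r2:9,r3:Mul1,r4:2
  c3: issue MUL r0<-Mul2  regs: r0:Mul2,r1:Add1,r2:9,r3:Mul1,r4:2
  c4: CDB Add1=1; stall  regs: r0:Mul2,r1:1,r2:9,r3:Mul1,r4:2
  c5: stall  regs: r0:Mul2,r1:1,r2:9,r3:Mul1,r4:2
  c6: stall  regs: r0:Mul2,r1:1,r2:9,r3:Mul1,r4:2
  c7: stall  regs: r0:Mul2,r1:1,r2:9,r3:Mul1,r4:2
  c8: stall  regs: r0:Mul2,r1:1,r2:9,r3:Mul1,r4:2
  c9: CDB Mul1=9; issue MUL r4<-Mul1  regs: r0:Mul2,r1:1,r2:9,r3:9,r4:Mul1
  c10: CDB Mul2=9; issue MUL r2<-Mul2  regs: r0:9,r1:1,r2:Mul2,r3:9,r4:Mul1
  c11: -  regs: r0:9,r1:1,r2:Mul2,r3:9,r4:Mul1
  c12: -  regs: r0:9,r1:1,r2:Mul2,r3:9,r4:Mul1
  c13: -  regs: r0:9,r1:1,r2:Mul2,r3:9,r4:Mul1
  c14: -  regs: r0:9,r1:1,r2:Mul2,r3:9,r4:Mul1
  c15: CDB Mul1=81  regs: r0:9,r1:1,r2:Mul2,r3:9,r4:81
  c16: -  regs: r0:9,r1:1,r2:Mul2,r3:9,r4:81
  c17: -  regs: r0:9,r1:1,r2:Mul2,r3:9,r4:81
  c18: -  regs: r0:9,r1:1,r2:Mul2,r3:9,r4:81

STATUS = VALUE 81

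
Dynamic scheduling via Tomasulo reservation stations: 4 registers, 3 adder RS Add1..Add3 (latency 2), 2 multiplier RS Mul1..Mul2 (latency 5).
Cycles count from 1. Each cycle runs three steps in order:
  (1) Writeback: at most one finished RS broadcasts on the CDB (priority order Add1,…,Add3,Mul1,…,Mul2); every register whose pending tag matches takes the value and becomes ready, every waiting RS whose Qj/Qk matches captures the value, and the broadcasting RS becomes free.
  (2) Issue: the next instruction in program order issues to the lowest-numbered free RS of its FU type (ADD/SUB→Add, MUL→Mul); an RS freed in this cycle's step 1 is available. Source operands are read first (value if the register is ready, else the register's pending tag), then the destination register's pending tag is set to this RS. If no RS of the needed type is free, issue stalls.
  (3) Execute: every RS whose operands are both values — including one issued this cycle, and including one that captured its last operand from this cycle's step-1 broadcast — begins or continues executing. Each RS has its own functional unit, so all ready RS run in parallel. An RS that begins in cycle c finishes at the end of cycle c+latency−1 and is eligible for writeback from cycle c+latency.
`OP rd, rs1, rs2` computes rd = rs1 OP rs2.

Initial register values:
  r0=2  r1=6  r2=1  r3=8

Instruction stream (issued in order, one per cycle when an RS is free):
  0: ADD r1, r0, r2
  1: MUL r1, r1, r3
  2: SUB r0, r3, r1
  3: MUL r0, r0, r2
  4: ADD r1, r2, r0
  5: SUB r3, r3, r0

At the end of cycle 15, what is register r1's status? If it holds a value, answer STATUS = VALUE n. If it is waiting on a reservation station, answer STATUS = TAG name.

cycle 1: issue ADD r1<-Add1 // r0:2,r1:Add1,r2:1,r3:8
cycle 2: issue MUL r1<-Mul1 // r0:2,r1:Mul1,r2:1,r3:8
cycle 3: CDB Add1=3; issue SUB r0<-Add1 // r0:Add1,r1:Mul1,r2:1,r3:8
cycle 4: issue MUL r0<-Mul2 // r0:Mul2,r1:Mul1,r2:1,r3:8
cycle 5: issue ADD r1<-Add2 // r0:Mul2,r1:Add2,r2:1,r3:8
cycle 6: issue SUB r3<-Add3 // r0:Mul2,r1:Add2,r2:1,r3:Add3
cycle 7: - // r0:Mul2,r1:Add2,r2:1,r3:Add3
cycle 8: CDB Mul1=24 // r0:Mul2,r1:Add2,r2:1,r3:Add3
cycle 9: - // r0:Mul2,r1:Add2,r2:1,r3:Add3
cycle 10: CDB Add1=-16 // r0:Mul2,r1:Add2,r2:1,r3:Add3
cycle 11: - // r0:Mul2,r1:Add2,r2:1,r3:Add3
cycle 12: - // r0:Mul2,r1:Add2,r2:1,r3:Add3
cycle 13: - // r0:Mul2,r1:Add2,r2:1,r3:Add3
cycle 14: - // r0:Mul2,r1:Add2,r2:1,r3:Add3
cycle 15: CDB Mul2=-16 // r0:-16,r1:Add2,r2:1,r3:Add3

STATUS = TAG Add2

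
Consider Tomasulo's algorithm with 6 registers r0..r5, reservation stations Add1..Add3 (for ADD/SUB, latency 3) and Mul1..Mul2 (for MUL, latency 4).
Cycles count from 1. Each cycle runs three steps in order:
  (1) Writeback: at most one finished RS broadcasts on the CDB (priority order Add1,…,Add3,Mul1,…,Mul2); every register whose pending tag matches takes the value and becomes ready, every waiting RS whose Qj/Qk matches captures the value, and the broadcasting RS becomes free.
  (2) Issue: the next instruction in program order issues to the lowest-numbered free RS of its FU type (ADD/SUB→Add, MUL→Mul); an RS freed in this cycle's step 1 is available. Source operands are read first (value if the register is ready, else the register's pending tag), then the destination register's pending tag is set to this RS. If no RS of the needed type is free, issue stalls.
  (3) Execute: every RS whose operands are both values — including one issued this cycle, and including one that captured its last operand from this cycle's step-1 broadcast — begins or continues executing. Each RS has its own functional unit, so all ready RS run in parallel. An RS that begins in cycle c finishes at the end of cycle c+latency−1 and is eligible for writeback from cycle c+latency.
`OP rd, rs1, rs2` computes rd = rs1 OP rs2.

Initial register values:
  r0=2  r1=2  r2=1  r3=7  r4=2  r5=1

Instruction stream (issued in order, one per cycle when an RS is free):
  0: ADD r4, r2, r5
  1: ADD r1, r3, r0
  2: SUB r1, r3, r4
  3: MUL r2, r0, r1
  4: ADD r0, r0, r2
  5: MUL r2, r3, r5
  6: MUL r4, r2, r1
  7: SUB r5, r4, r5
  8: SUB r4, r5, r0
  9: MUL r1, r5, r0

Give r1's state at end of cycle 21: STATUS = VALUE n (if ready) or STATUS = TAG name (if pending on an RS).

  c1: issue ADD r4<-Add1  regs: r0:2,r1:2,r2:1,r3:7,r4:Add1,r5:1
  c2: issue ADD r1<-Add2  regs: r0:2,r1:Add2,r2:1,r3:7,r4:Add1,r5:1
  c3: issue SUB r1<-Add3  regs: r0:2,r1:Add3,r2:1,r3:7,r4:Add1,r5:1
  c4: CDB Add1=2; issue MUL r2<-Mul1  regs: r0:2,r1:Add3,r2:Mul1,r3:7,r4:2,r5:1
  c5: CDB Add2=9; issue ADD r0<-Add1  regs: r0:Add1,r1:Add3,r2:Mul1,r3:7,r4:2,r5:1
  c6: issue MUL r2<-Mul2  regs: r0:Add1,r1:Add3,r2:Mul2,r3:7,r4:2,r5:1
  c7: CDB Add3=5; stall  regs: r0:Add1,r1:5,r2:Mul2,r3:7,r4:2,r5:1
  c8: stall  regs: r0:Add1,r1:5,r2:Mul2,r3:7,r4:2,r5:1
  c9: stall  regs: r0:Add1,r1:5,r2:Mul2,r3:7,r4:2,r5:1
  c10: CDB Mul2=7; issue MUL r4<-Mul2  regs: r0:Add1,r1:5,r2:7,r3:7,r4:Mul2,r5:1
  c11: CDB Mul1=10; issue SUB r5<-Add2  regs: r0:Add1,r1:5,r2:7,r3:7,r4:Mul2,r5:Add2
  c12: issue SUB r4<-Add3  regs: r0:Add1,r1:5,r2:7,r3:7,r4:Add3,r5:Add2
  c13: issue MUL r1<-Mul1  regs: r0:Add1,r1:Mul1,r2:7,r3:7,r4:Add3,r5:Add2
  c14: CDB Add1=12  regs: r0:12,r1:Mul1,r2:7,r3:7,r4:Add3,r5:Add2
  c15: CDB Mul2=35  regs: r0:12,r1:Mul1,r2:7,r3:7,r4:Add3,r5:Add2
  c16: -  regs: r0:12,r1:Mul1,r2:7,r3:7,r4:Add3,r5:Add2
  c17: -  regs: r0:12,r1:Mul1,r2:7,r3:7,r4:Add3,r5:Add2
  c18: CDB Add2=34  regs: r0:12,r1:Mul1,r2:7,r3:7,r4:Add3,r5:34
  c19: -  regs: r0:12,r1:Mul1,r2:7,r3:7,r4:Add3,r5:34
  c20: -  regs: r0:12,r1:Mul1,r2:7,r3:7,r4:Add3,r5:34
  c21: CDB Add3=22  regs: r0:12,r1:Mul1,r2:7,r3:7,r4:22,r5:34

STATUS = TAG Mul1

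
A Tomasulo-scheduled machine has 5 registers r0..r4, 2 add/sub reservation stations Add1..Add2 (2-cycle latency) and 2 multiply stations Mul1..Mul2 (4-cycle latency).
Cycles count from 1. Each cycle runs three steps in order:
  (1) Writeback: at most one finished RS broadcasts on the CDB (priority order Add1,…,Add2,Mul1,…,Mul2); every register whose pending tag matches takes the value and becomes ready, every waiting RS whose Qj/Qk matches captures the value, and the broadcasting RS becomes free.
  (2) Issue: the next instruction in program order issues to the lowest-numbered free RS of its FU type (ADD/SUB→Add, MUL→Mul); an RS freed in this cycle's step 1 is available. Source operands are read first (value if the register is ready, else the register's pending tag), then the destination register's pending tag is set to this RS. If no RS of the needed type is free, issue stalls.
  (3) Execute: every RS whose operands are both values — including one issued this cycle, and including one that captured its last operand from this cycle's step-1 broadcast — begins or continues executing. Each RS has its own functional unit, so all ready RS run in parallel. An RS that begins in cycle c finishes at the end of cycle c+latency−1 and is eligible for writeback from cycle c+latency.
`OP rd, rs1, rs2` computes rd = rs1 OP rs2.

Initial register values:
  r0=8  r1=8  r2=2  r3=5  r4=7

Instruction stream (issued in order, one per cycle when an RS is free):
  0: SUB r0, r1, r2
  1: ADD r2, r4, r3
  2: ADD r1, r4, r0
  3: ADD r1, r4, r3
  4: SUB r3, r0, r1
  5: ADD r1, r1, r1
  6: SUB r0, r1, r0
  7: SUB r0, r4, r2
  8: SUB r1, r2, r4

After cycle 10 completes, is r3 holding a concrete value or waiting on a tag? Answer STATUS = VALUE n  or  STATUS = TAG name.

cycle 1: issue SUB r0<-Add1 // r0:Add1,r1:8,r2:2,r3:5,r4:7
cycle 2: issue ADD r2<-Add2 // r0:Add1,r1:8,r2:Add2,r3:5,r4:7
cycle 3: CDB Add1=6; issue ADD r1<-Add1 // r0:6,r1:Add1,r2:Add2,r3:5,r4:7
cycle 4: CDB Add2=12; issue ADD r1<-Add2 // r0:6,r1:Add2,r2:12,r3:5,r4:7
cycle 5: CDB Add1=13; issue SUB r3<-Add1 // r0:6,r1:Add2,r2:12,r3:Add1,r4:7
cycle 6: CDB Add2=12; issue ADD r1<-Add2 // r0:6,r1:Add2,r2:12,r3:Add1,r4:7
cycle 7: stall // r0:6,r1:Add2,r2:12,r3:Add1,r4:7
cycle 8: CDB Add1=-6; issue SUB r0<-Add1 // r0:Add1,r1:Add2,r2:12,r3:-6,r4:7
cycle 9: CDB Add2=24; issue SUB r0<-Add2 // r0:Add2,r1:24,r2:12,r3:-6,r4:7
cycle 10: stall // r0:Add2,r1:24,r2:12,r3:-6,r4:7

STATUS = VALUE -6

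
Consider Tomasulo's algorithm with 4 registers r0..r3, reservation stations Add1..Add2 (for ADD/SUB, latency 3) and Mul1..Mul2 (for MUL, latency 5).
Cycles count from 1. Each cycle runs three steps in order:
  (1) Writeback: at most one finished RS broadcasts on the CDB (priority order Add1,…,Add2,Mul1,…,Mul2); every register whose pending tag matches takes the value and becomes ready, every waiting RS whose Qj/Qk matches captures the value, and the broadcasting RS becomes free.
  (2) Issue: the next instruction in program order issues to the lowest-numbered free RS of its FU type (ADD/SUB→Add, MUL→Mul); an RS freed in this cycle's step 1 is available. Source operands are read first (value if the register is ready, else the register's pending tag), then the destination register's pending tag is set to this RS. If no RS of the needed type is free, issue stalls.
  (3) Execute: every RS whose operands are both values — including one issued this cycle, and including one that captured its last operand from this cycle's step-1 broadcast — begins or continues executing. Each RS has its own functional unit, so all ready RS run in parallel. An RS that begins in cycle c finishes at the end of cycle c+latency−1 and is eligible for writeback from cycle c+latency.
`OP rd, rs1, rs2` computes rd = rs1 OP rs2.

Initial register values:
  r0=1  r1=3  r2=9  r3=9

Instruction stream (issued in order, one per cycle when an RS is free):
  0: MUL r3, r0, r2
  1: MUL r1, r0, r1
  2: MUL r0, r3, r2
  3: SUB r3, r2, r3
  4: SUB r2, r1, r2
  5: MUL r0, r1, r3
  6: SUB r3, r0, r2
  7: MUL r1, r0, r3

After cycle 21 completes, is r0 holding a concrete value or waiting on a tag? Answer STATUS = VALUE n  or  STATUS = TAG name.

STATUS = VALUE 0

  c1: issue MUL r3<-Mul1  regs: r0:1,r1:3,r2:9,r3:Mul1
  c2: issue MUL r1<-Mul2  regs: r0:1,r1:Mul2,r2:9,r3:Mul1
  c3: stall  regs: r0:1,r1:Mul2,r2:9,r3:Mul1
  c4: stall  regs: r0:1,r1:Mul2,r2:9,r3:Mul1
  c5: stall  regs: r0:1,r1:Mul2,r2:9,r3:Mul1
  c6: CDB Mul1=9; issue MUL r0<-Mul1  regs: r0:Mul1,r1:Mul2,r2:9,r3:9
  c7: CDB Mul2=3; issue SUB r3<-Add1  regs: r0:Mul1,r1:3,r2:9,r3:Add1
  c8: issue SUB r2<-Add2  regs: r0:Mul1,r1:3,r2:Add2,r3:Add1
  c9: issue MUL r0<-Mul2  regs: r0:Mul2,r1:3,r2:Add2,r3:Add1
  c10: CDB Add1=0; issue SUB r3<-Add1  regs: r0:Mul2,r1:3,r2:Add2,r3:Add1
  c11: CDB Add2=-6; stall  regs: r0:Mul2,r1:3,r2:-6,r3:Add1
  c12: CDB Mul1=81; issue MUL r1<-Mul1  regs: r0:Mul2,r1:Mul1,r2:-6,r3:Add1
  c13: -  regs: r0:Mul2,r1:Mul1,r2:-6,r3:Add1
  c14: -  regs: r0:Mul2,r1:Mul1,r2:-6,r3:Add1
  c15: CDB Mul2=0  regs: r0:0,r1:Mul1,r2:-6,r3:Add1
  c16: -  regs: r0:0,r1:Mul1,r2:-6,r3:Add1
  c17: -  regs: r0:0,r1:Mul1,r2:-6,r3:Add1
  c18: CDB Add1=6  regs: r0:0,r1:Mul1,r2:-6,r3:6
  c19: -  regs: r0:0,r1:Mul1,r2:-6,r3:6
  c20: -  regs: r0:0,r1:Mul1,r2:-6,r3:6
  c21: -  regs: r0:0,r1:Mul1,r2:-6,r3:6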